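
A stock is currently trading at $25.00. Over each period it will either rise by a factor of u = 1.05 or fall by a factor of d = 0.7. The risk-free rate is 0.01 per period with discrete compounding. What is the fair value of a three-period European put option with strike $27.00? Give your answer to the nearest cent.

Risk-neutral probability p = (1 + 0.01 − 0.7)/(1.05 − 0.7) = 0.3100/0.3500 = 0.8857
Terminal stock prices: S_uuu = 28.94, S_uud = 19.29, S_udd = 12.86, S_ddd = 8.575
Terminal payoffs (K − S): max(-1.941, 0) = 0, max(7.706, 0) = 7.706, max(14.14, 0) = 14.14, max(18.43, 0) = 18.43
Node uu (S = 27.56): V_uu = 1/1.01·[0.8857·0.0000 + 0.1143·7.7063] = 0.8720
Node ud (S = 18.38): V_ud = 1/1.01·[0.8857·7.7063 + 0.1143·14.1375] = 8.3577
Node dd (S = 12.25): V_dd = 1/1.01·[0.8857·14.1375 + 0.1143·18.4250] = 14.4827
Node u (S = 26.25): V_u = 1/1.01·[0.8857·0.8720 + 0.1143·8.3577] = 1.7104
Node d (S = 17.5): V_d = 1/1.01·[0.8857·8.3577 + 0.1143·14.4827] = 8.9680
Node 0 (S = 25): V_0 = 1/1.01·[0.8857·1.7104 + 0.1143·8.9680] = 2.5147

$2.51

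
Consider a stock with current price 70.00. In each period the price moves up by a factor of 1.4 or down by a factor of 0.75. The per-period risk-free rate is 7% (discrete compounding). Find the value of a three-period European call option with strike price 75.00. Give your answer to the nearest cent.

Risk-neutral probability p = (1 + 0.07 − 0.75)/(1.4 − 0.75) = 0.3200/0.6500 = 0.4923
Terminal stock prices: S_uuu = 192.1, S_uud = 102.9, S_udd = 55.12, S_ddd = 29.53
Terminal payoffs (S − K): max(117.1, 0) = 117.1, max(27.9, 0) = 27.9, max(-19.88, 0) = 0, max(-45.47, 0) = 0
Node uu (S = 137.2): V_uu = 1/1.07·[0.4923·117.0800 + 0.5077·27.9000] = 67.1065
Node ud (S = 73.5): V_ud = 1/1.07·[0.4923·27.9000 + 0.5077·0.0000] = 12.8368
Node dd (S = 39.38): V_dd = 1/1.07·[0.4923·0.0000 + 0.5077·0.0000] = 0.0000
Node u (S = 98): V_u = 1/1.07·[0.4923·67.1065 + 0.5077·12.8368] = 36.9666
Node d (S = 52.5): V_d = 1/1.07·[0.4923·12.8368 + 0.5077·0.0000] = 5.9062
Node 0 (S = 70): V_0 = 1/1.07·[0.4923·36.9666 + 0.5077·5.9062] = 19.8107

19.81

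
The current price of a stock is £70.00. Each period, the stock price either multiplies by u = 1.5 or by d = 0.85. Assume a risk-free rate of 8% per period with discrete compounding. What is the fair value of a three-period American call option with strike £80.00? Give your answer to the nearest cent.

Risk-neutral probability p = (1 + 0.08 − 0.85)/(1.5 − 0.85) = 0.2300/0.6500 = 0.3538
Terminal stock prices: S_uuu = 236.2, S_uud = 133.9, S_udd = 75.86, S_ddd = 42.99
Terminal payoffs (S − K): max(156.2, 0) = 156.2, max(53.88, 0) = 53.88, max(-4.138, 0) = 0, max(-37.01, 0) = 0
Node uu (S = 157.5): continuation = 1/1.08·[0.3538·156.2500 + 0.6462·53.8750] = 83.4259; exercise value = 77.5000 ≤ continuation, so V_uu = 83.4259
Node ud (S = 89.25): continuation = 1/1.08·[0.3538·53.8750 + 0.6462·0.0000] = 17.6514; exercise value = 9.2500 ≤ continuation, so V_ud = 17.6514
Node dd (S = 50.57): continuation = 1/1.08·[0.3538·0.0000 + 0.6462·0.0000] = 0.0000; exercise value = 0.0000 ≤ continuation, so V_dd = 0.0000
Node u (S = 105): continuation = 1/1.08·[0.3538·83.4259 + 0.6462·17.6514] = 37.8939; exercise value = 25.0000 ≤ continuation, so V_u = 37.8939
Node d (S = 59.5): continuation = 1/1.08·[0.3538·17.6514 + 0.6462·0.0000] = 5.7832; exercise value = 0.0000 ≤ continuation, so V_d = 5.7832
Node 0 (S = 70): continuation = 1/1.08·[0.3538·37.8939 + 0.6462·5.7832] = 15.8754; exercise value = 0.0000 ≤ continuation, so V_0 = 15.8754

£15.88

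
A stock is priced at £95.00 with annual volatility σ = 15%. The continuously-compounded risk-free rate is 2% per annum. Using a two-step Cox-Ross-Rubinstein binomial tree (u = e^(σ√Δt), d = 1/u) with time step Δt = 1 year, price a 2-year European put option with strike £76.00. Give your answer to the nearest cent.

CRR parameters: u = e^(σ√Δt) = e^(0.15·√1) = 1.1618, d = 1/u = 0.8607
Per-period rate: rΔt = 0.02·1 = 0.02, so R = e^0.02 = 1.0202
Risk-neutral probability p = (e^0.02 − 0.8607)/(1.1618 − 0.8607) = 0.1595/0.3011 = 0.5297
Terminal stock prices: S_uu = 128.2, S_ud = 95, S_dd = 70.38
Terminal payoffs (K − S): max(-52.24, 0) = 0, max(-19, 0) = 0, max(5.622, 0) = 5.622
Node u (S = 110.4): V_u = e^(−0.02)·[0.5297·0.0000 + 0.4703·0.0000] = 0.0000
Node d (S = 81.77): V_d = e^(−0.02)·[0.5297·0.0000 + 0.4703·5.6223] = 2.5920
Node 0 (S = 95): V_0 = e^(−0.02)·[0.5297·0.0000 + 0.4703·2.5920] = 1.1950

£1.20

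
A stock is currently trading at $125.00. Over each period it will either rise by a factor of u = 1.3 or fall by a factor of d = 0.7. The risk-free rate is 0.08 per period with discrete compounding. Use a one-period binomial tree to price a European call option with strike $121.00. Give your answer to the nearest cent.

$24.34

Risk-neutral probability p = (1 + 0.08 − 0.7)/(1.3 − 0.7) = 0.3800/0.6000 = 0.6333
Terminal stock prices: S_u = 162.5, S_d = 87.5
Terminal payoffs (S − K): max(41.5, 0) = 41.5, max(-33.5, 0) = 0
Node 0 (S = 125): V_0 = 1/1.08·[0.6333·41.5000 + 0.3667·0.0000] = 24.3364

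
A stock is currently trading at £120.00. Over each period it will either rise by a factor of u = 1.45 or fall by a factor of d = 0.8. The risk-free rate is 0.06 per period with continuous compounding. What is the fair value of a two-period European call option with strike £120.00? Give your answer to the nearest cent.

£27.23

Risk-neutral probability p = (e^0.06 − 0.8)/(1.45 − 0.8) = 0.2618/0.6500 = 0.4028
Terminal stock prices: S_uu = 252.3, S_ud = 139.2, S_dd = 76.8
Terminal payoffs (S − K): max(132.3, 0) = 132.3, max(19.2, 0) = 19.2, max(-43.2, 0) = 0
Node u (S = 174): V_u = e^(−0.06)·[0.4028·132.3000 + 0.5972·19.2000] = 60.9883
Node d (S = 96): V_d = e^(−0.06)·[0.4028·19.2000 + 0.5972·0.0000] = 7.2838
Node 0 (S = 120): V_0 = e^(−0.06)·[0.4028·60.9883 + 0.5972·7.2838] = 27.2333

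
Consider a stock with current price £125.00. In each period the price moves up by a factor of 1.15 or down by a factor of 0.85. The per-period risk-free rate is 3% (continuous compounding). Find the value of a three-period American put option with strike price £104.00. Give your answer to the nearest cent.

£2.07

Risk-neutral probability p = (e^0.03 − 0.85)/(1.15 − 0.85) = 0.1805/0.3000 = 0.6015
Terminal stock prices: S_uuu = 190.1, S_uud = 140.5, S_udd = 103.9, S_ddd = 76.77
Terminal payoffs (K − S): max(-86.11, 0) = 0, max(-36.52, 0) = 0, max(0.1406, 0) = 0.1406, max(27.23, 0) = 27.23
Node uu (S = 165.3): continuation = e^(−0.03)·[0.6015·0.0000 + 0.3985·0.0000] = 0.0000; exercise value = 0.0000 ≤ continuation, so V_uu = 0.0000
Node ud (S = 122.2): continuation = e^(−0.03)·[0.6015·0.0000 + 0.3985·0.1406] = 0.0544; exercise value = 0.0000 ≤ continuation, so V_ud = 0.0544
Node dd (S = 90.31): continuation = e^(−0.03)·[0.6015·0.1406 + 0.3985·27.2344] = 10.6138; exercise value = 13.6875 > continuation, so V_dd = 13.6875 (exercise)
Node u (S = 143.8): continuation = e^(−0.03)·[0.6015·0.0000 + 0.3985·0.0544] = 0.0210; exercise value = 0.0000 ≤ continuation, so V_u = 0.0210
Node d (S = 106.2): continuation = e^(−0.03)·[0.6015·0.0544 + 0.3985·13.6875] = 5.3248; exercise value = 0.0000 ≤ continuation, so V_d = 5.3248
Node 0 (S = 125): continuation = e^(−0.03)·[0.6015·0.0210 + 0.3985·5.3248] = 2.0714; exercise value = 0.0000 ≤ continuation, so V_0 = 2.0714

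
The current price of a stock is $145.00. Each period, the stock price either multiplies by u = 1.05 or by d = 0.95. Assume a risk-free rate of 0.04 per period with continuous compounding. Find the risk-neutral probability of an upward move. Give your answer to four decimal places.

p = 0.9081

Risk-neutral probability p = (e^0.04 − 0.95)/(1.05 − 0.95) = 0.0908/0.1000 = 0.9081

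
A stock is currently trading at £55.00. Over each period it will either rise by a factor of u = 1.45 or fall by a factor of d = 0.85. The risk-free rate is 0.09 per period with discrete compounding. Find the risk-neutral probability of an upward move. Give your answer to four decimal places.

Risk-neutral probability p = (1 + 0.09 − 0.85)/(1.45 − 0.85) = 0.2400/0.6000 = 0.4000

p = 0.4000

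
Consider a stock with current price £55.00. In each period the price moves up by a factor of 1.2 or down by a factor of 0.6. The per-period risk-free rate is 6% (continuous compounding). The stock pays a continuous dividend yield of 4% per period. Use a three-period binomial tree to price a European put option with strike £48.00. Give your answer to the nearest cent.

Per-period risk-free factor R = e^0.06 = 1.0618; dividend-adjusted growth = e^(0.06−0.04) = 1.0202.
Risk-neutral probability p = (1.0202 − 0.6)/(1.2 − 0.6) = 0.4202/0.6000 = 0.7003
Terminal stock prices: S_uuu = 95.04, S_uud = 47.52, S_udd = 23.76, S_ddd = 11.88
Terminal payoffs (K − S): max(-47.04, 0) = 0, max(0.48, 0) = 0.48, max(24.24, 0) = 24.24, max(36.12, 0) = 36.12
Node uu (S = 79.2): V_uu = e^(−0.06)·[0.7003·0.0000 + 0.2997·0.4800] = 0.1355
Node ud (S = 39.6): V_ud = e^(−0.06)·[0.7003·0.4800 + 0.2997·24.2400] = 7.1574
Node dd (S = 19.8): V_dd = e^(−0.06)·[0.7003·24.2400 + 0.2997·36.1200] = 26.1811
Node u (S = 66): V_u = e^(−0.06)·[0.7003·0.1355 + 0.2997·7.1574] = 2.1093
Node d (S = 33): V_d = e^(−0.06)·[0.7003·7.1574 + 0.2997·26.1811] = 12.1093
Node 0 (S = 55): V_0 = e^(−0.06)·[0.7003·2.1093 + 0.2997·12.1093] = 4.8086

£4.81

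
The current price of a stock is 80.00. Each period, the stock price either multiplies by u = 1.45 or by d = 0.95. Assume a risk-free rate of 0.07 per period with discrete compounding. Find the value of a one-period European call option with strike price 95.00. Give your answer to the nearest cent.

Risk-neutral probability p = (1 + 0.07 − 0.95)/(1.45 − 0.95) = 0.1200/0.5000 = 0.2400
Terminal stock prices: S_u = 116, S_d = 76
Terminal payoffs (S − K): max(21, 0) = 21, max(-19, 0) = 0
Node 0 (S = 80): V_0 = 1/1.07·[0.2400·21.0000 + 0.7600·0.0000] = 4.7103

4.71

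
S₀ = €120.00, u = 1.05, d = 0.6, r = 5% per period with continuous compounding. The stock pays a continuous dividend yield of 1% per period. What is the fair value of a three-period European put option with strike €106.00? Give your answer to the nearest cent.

Per-period risk-free factor R = e^0.05 = 1.0513; dividend-adjusted growth = e^(0.05−0.01) = 1.0408.
Risk-neutral probability p = (1.0408 − 0.6)/(1.05 − 0.6) = 0.4408/0.4500 = 0.9796
Terminal stock prices: S_uuu = 138.9, S_uud = 79.38, S_udd = 45.36, S_ddd = 25.92
Terminal payoffs (K − S): max(-32.92, 0) = 0, max(26.62, 0) = 26.62, max(60.64, 0) = 60.64, max(80.08, 0) = 80.08
Node uu (S = 132.3): V_uu = e^(−0.05)·[0.9796·0.0000 + 0.0204·26.6200] = 0.5171
Node ud (S = 75.6): V_ud = e^(−0.05)·[0.9796·26.6200 + 0.0204·60.6400] = 25.9826
Node dd (S = 43.2): V_dd = e^(−0.05)·[0.9796·60.6400 + 0.0204·80.0800] = 58.0602
Node u (S = 126): V_u = e^(−0.05)·[0.9796·0.5171 + 0.0204·25.9826] = 0.9865
Node d (S = 72): V_d = e^(−0.05)·[0.9796·25.9826 + 0.0204·58.0602] = 25.3385
Node 0 (S = 120): V_0 = e^(−0.05)·[0.9796·0.9865 + 0.0204·25.3385] = 1.4114

€1.41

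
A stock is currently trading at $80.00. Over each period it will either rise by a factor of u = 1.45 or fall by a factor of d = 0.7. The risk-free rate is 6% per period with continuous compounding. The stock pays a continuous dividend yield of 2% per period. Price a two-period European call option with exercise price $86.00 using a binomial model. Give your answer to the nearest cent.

$15.05

Per-period risk-free factor R = e^0.06 = 1.0618; dividend-adjusted growth = e^(0.06−0.02) = 1.0408.
Risk-neutral probability p = (1.0408 − 0.7)/(1.45 − 0.7) = 0.3408/0.7500 = 0.4544
Terminal stock prices: S_uu = 168.2, S_ud = 81.2, S_dd = 39.2
Terminal payoffs (S − K): max(82.2, 0) = 82.2, max(-4.8, 0) = 0, max(-46.8, 0) = 0
Node u (S = 116): V_u = e^(−0.06)·[0.4544·82.2000 + 0.5456·0.0000] = 35.1776
Node d (S = 56): V_d = e^(−0.06)·[0.4544·0.0000 + 0.5456·0.0000] = 0.0000
Node 0 (S = 80): V_0 = e^(−0.06)·[0.4544·35.1776 + 0.5456·0.0000] = 15.0543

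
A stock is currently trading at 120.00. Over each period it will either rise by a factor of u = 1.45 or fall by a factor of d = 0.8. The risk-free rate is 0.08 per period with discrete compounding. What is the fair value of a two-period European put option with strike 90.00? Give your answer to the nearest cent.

Risk-neutral probability p = (1 + 0.08 − 0.8)/(1.45 − 0.8) = 0.2800/0.6500 = 0.4308
Terminal stock prices: S_uu = 252.3, S_ud = 139.2, S_dd = 76.8
Terminal payoffs (K − S): max(-162.3, 0) = 0, max(-49.2, 0) = 0, max(13.2, 0) = 13.2
Node u (S = 174): V_u = 1/1.08·[0.4308·0.0000 + 0.5692·0.0000] = 0.0000
Node d (S = 96): V_d = 1/1.08·[0.4308·0.0000 + 0.5692·13.2000] = 6.9573
Node 0 (S = 120): V_0 = 1/1.08·[0.4308·0.0000 + 0.5692·6.9573] = 3.6669

3.67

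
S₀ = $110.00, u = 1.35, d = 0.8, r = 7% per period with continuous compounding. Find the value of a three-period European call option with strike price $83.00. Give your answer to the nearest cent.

$45.50

Risk-neutral probability p = (e^0.07 − 0.8)/(1.35 − 0.8) = 0.2725/0.5500 = 0.4955
Terminal stock prices: S_uuu = 270.6, S_uud = 160.4, S_udd = 95.04, S_ddd = 56.32
Terminal payoffs (S − K): max(187.6, 0) = 187.6, max(77.38, 0) = 77.38, max(12.04, 0) = 12.04, max(-26.68, 0) = 0
Node uu (S = 200.5): V_uu = e^(−0.07)·[0.4955·187.6413 + 0.5045·77.3800] = 123.0863
Node ud (S = 118.8): V_ud = e^(−0.07)·[0.4955·77.3800 + 0.5045·12.0400] = 41.4113
Node dd (S = 70.4): V_dd = e^(−0.07)·[0.4955·12.0400 + 0.5045·0.0000] = 5.5622
Node u (S = 148.5): V_u = e^(−0.07)·[0.4955·123.0863 + 0.5045·41.4113] = 76.3433
Node d (S = 88): V_d = e^(−0.07)·[0.4955·41.4113 + 0.5045·5.5622] = 21.7474
Node 0 (S = 110): V_0 = e^(−0.07)·[0.4955·76.3433 + 0.5045·21.7474] = 45.4990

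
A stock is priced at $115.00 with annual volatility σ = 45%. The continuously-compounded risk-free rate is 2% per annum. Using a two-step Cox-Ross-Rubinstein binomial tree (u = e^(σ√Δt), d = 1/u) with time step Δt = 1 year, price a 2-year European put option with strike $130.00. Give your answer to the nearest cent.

CRR parameters: u = e^(σ√Δt) = e^(0.45·√1) = 1.5683, d = 1/u = 0.6376
Per-period rate: rΔt = 0.02·1 = 0.02, so R = e^0.02 = 1.0202
Risk-neutral probability p = (e^0.02 − 0.6376)/(1.5683 − 0.6376) = 0.3826/0.9307 = 0.4111
Terminal stock prices: S_uu = 282.9, S_ud = 115, S_dd = 46.76
Terminal payoffs (K − S): max(-152.9, 0) = 0, max(15, 0) = 15, max(83.24, 0) = 83.24
Node u (S = 180.4): V_u = e^(−0.02)·[0.4111·0.0000 + 0.5889·15.0000] = 8.6591
Node d (S = 73.33): V_d = e^(−0.02)·[0.4111·15.0000 + 0.5889·83.2445] = 54.0986
Node 0 (S = 115): V_0 = e^(−0.02)·[0.4111·8.6591 + 0.5889·54.0986] = 34.7186

$34.72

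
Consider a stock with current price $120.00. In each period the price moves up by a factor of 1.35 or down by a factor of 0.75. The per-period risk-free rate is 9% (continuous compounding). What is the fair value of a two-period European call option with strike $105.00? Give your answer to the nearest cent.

Risk-neutral probability p = (e^0.09 − 0.75)/(1.35 − 0.75) = 0.3442/0.6000 = 0.5736
Terminal stock prices: S_uu = 218.7, S_ud = 121.5, S_dd = 67.5
Terminal payoffs (S − K): max(113.7, 0) = 113.7, max(16.5, 0) = 16.5, max(-37.5, 0) = 0
Node u (S = 162): V_u = e^(−0.09)·[0.5736·113.7000 + 0.4264·16.5000] = 66.0372
Node d (S = 90): V_d = e^(−0.09)·[0.5736·16.5000 + 0.4264·0.0000] = 8.6502
Node 0 (S = 120): V_0 = e^(−0.09)·[0.5736·66.0372 + 0.4264·8.6502] = 37.9910

$37.99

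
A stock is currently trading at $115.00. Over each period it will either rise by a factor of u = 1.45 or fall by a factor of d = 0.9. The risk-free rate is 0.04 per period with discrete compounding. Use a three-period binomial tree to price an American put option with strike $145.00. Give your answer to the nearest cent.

$31.00

Risk-neutral probability p = (1 + 0.04 − 0.9)/(1.45 − 0.9) = 0.1400/0.5500 = 0.2545
Terminal stock prices: S_uuu = 350.6, S_uud = 217.6, S_udd = 135.1, S_ddd = 83.84
Terminal payoffs (K − S): max(-205.6, 0) = 0, max(-72.61, 0) = 0, max(9.933, 0) = 9.933, max(61.16, 0) = 61.16
Node uu (S = 241.8): continuation = 1/1.04·[0.2545·0.0000 + 0.7455·0.0000] = 0.0000; exercise value = 0.0000 ≤ continuation, so V_uu = 0.0000
Node ud (S = 150.1): continuation = 1/1.04·[0.2545·0.0000 + 0.7455·9.9325] = 7.1194; exercise value = 0.0000 ≤ continuation, so V_ud = 7.1194
Node dd (S = 93.15): continuation = 1/1.04·[0.2545·9.9325 + 0.7455·61.1650] = 46.2731; exercise value = 51.8500 > continuation, so V_dd = 51.8500 (exercise)
Node u (S = 166.8): continuation = 1/1.04·[0.2545·0.0000 + 0.7455·7.1194] = 5.1031; exercise value = 0.0000 ≤ continuation, so V_u = 5.1031
Node d (S = 103.5): continuation = 1/1.04·[0.2545·7.1194 + 0.7455·51.8500] = 38.9077; exercise value = 41.5000 > continuation, so V_d = 41.5000 (exercise)
Node 0 (S = 115): continuation = 1/1.04·[0.2545·5.1031 + 0.7455·41.5000] = 30.9955; exercise value = 30.0000 ≤ continuation, so V_0 = 30.9955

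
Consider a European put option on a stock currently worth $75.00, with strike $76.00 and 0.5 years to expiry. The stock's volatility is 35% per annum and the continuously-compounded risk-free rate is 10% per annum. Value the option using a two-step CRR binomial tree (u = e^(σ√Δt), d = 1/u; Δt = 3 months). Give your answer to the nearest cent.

CRR parameters: u = e^(σ√Δt) = e^(0.35·√0.25) = 1.1912, d = 1/u = 0.8395
Per-period rate: rΔt = 0.1·0.25 = 0.025, so R = e^0.025 = 1.0253
Risk-neutral probability p = (e^0.025 − 0.8395)/(1.1912 − 0.8395) = 0.1859/0.3518 = 0.5283
Terminal stock prices: S_uu = 106.4, S_ud = 75, S_dd = 52.85
Terminal payoffs (K − S): max(-30.43, 0) = 0, max(1, 0) = 1, max(23.15, 0) = 23.15
Node u (S = 89.34): V_u = e^(−0.025)·[0.5283·0.0000 + 0.4717·1.0000] = 0.4600
Node d (S = 62.96): V_d = e^(−0.025)·[0.5283·1.0000 + 0.4717·23.1484] = 11.1643
Node 0 (S = 75): V_0 = e^(−0.025)·[0.5283·0.4600 + 0.4717·11.1643] = 5.3730

$5.37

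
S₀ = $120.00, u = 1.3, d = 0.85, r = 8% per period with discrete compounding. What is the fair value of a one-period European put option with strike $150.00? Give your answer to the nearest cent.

$21.73

Risk-neutral probability p = (1 + 0.08 − 0.85)/(1.3 − 0.85) = 0.2300/0.4500 = 0.5111
Terminal stock prices: S_u = 156, S_d = 102
Terminal payoffs (K − S): max(-6, 0) = 0, max(48, 0) = 48
Node 0 (S = 120): V_0 = 1/1.08·[0.5111·0.0000 + 0.4889·48.0000] = 21.7284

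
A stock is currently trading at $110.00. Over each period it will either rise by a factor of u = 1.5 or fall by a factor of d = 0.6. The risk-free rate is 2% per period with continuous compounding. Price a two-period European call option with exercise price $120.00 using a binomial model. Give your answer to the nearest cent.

Risk-neutral probability p = (e^0.02 − 0.6)/(1.5 − 0.6) = 0.4202/0.9000 = 0.4669
Terminal stock prices: S_uu = 247.5, S_ud = 99, S_dd = 39.6
Terminal payoffs (S − K): max(127.5, 0) = 127.5, max(-21, 0) = 0, max(-80.4, 0) = 0
Node u (S = 165): V_u = e^(−0.02)·[0.4669·127.5000 + 0.5331·0.0000] = 58.3498
Node d (S = 66): V_d = e^(−0.02)·[0.4669·0.0000 + 0.5331·0.0000] = 0.0000
Node 0 (S = 110): V_0 = e^(−0.02)·[0.4669·58.3498 + 0.5331·0.0000] = 26.7035

$26.70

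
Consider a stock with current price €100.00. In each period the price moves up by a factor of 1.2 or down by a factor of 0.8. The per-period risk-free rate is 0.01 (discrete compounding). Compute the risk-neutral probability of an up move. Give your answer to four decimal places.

Risk-neutral probability p = (1 + 0.01 − 0.8)/(1.2 − 0.8) = 0.2100/0.4000 = 0.5250

p = 0.5250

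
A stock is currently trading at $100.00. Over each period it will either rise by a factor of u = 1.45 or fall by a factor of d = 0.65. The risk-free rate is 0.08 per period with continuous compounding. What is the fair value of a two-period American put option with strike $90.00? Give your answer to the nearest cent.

$10.58

Risk-neutral probability p = (e^0.08 − 0.65)/(1.45 − 0.65) = 0.4333/0.8000 = 0.5416
Terminal stock prices: S_uu = 210.2, S_ud = 94.25, S_dd = 42.25
Terminal payoffs (K − S): max(-120.2, 0) = 0, max(-4.25, 0) = 0, max(47.75, 0) = 47.75
Node u (S = 145): continuation = e^(−0.08)·[0.5416·0.0000 + 0.4584·0.0000] = 0.0000; exercise value = 0.0000 ≤ continuation, so V_u = 0.0000
Node d (S = 65): continuation = e^(−0.08)·[0.5416·0.0000 + 0.4584·47.7500] = 20.2053; exercise value = 25.0000 > continuation, so V_d = 25.0000 (exercise)
Node 0 (S = 100): continuation = e^(−0.08)·[0.5416·0.0000 + 0.4584·25.0000] = 10.5787; exercise value = 0.0000 ≤ continuation, so V_0 = 10.5787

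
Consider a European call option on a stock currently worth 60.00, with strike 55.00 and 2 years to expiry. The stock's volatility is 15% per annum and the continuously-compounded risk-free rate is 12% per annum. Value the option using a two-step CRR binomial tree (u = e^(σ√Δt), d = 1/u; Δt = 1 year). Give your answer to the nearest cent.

CRR parameters: u = e^(σ√Δt) = e^(0.15·√1) = 1.1618, d = 1/u = 0.8607
Per-period rate: rΔt = 0.12·1 = 0.12, so R = e^0.12 = 1.1275
Risk-neutral probability p = (e^0.12 − 0.8607)/(1.1618 − 0.8607) = 0.2668/0.3011 = 0.8860
Terminal stock prices: S_uu = 80.99, S_ud = 60, S_dd = 44.45
Terminal payoffs (S − K): max(25.99, 0) = 25.99, max(5, 0) = 5, max(-10.55, 0) = 0
Node u (S = 69.71): V_u = e^(−0.12)·[0.8860·25.9915 + 0.1140·5.0000] = 20.9294
Node d (S = 51.64): V_d = e^(−0.12)·[0.8860·5.0000 + 0.1140·0.0000] = 3.9289
Node 0 (S = 60): V_0 = e^(−0.12)·[0.8860·20.9294 + 0.1140·3.9289] = 16.8434

16.84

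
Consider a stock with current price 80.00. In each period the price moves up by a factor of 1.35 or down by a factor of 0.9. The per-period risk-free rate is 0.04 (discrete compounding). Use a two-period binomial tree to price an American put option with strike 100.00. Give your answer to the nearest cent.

Risk-neutral probability p = (1 + 0.04 − 0.9)/(1.35 − 0.9) = 0.1400/0.4500 = 0.3111
Terminal stock prices: S_uu = 145.8, S_ud = 97.2, S_dd = 64.8
Terminal payoffs (K − S): max(-45.8, 0) = 0, max(2.8, 0) = 2.8, max(35.2, 0) = 35.2
Node u (S = 108): continuation = 1/1.04·[0.3111·0.0000 + 0.6889·2.8000] = 1.8547; exercise value = 0.0000 ≤ continuation, so V_u = 1.8547
Node d (S = 72): continuation = 1/1.04·[0.3111·2.8000 + 0.6889·35.2000] = 24.1538; exercise value = 28.0000 > continuation, so V_d = 28.0000 (exercise)
Node 0 (S = 80): continuation = 1/1.04·[0.3111·1.8547 + 0.6889·28.0000] = 19.1018; exercise value = 20.0000 > continuation, so V_0 = 20.0000 (exercise)

20.00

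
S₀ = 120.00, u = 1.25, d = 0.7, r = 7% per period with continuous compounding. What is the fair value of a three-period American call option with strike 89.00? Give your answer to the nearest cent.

Risk-neutral probability p = (e^0.07 − 0.7)/(1.25 − 0.7) = 0.3725/0.5500 = 0.6773
Terminal stock prices: S_uuu = 234.4, S_uud = 131.2, S_udd = 73.5, S_ddd = 41.16
Terminal payoffs (S − K): max(145.4, 0) = 145.4, max(42.25, 0) = 42.25, max(-15.5, 0) = 0, max(-47.84, 0) = 0
Node uu (S = 187.5): continuation = e^(−0.07)·[0.6773·145.3750 + 0.3227·42.2500] = 104.5170; exercise value = 98.5000 ≤ continuation, so V_uu = 104.5170
Node ud (S = 105): continuation = e^(−0.07)·[0.6773·42.2500 + 0.3227·0.0000] = 26.6808; exercise value = 16.0000 ≤ continuation, so V_ud = 26.6808
Node dd (S = 58.8): continuation = e^(−0.07)·[0.6773·0.0000 + 0.3227·0.0000] = 0.0000; exercise value = 0.0000 ≤ continuation, so V_dd = 0.0000
Node u (S = 150): continuation = e^(−0.07)·[0.6773·104.5170 + 0.3227·26.6808] = 74.0305; exercise value = 61.0000 ≤ continuation, so V_u = 74.0305
Node d (S = 84): continuation = e^(−0.07)·[0.6773·26.6808 + 0.3227·0.0000] = 16.8489; exercise value = 0.0000 ≤ continuation, so V_d = 16.8489
Node 0 (S = 120): continuation = e^(−0.07)·[0.6773·74.0305 + 0.3227·16.8489] = 51.8199; exercise value = 31.0000 ≤ continuation, so V_0 = 51.8199

51.82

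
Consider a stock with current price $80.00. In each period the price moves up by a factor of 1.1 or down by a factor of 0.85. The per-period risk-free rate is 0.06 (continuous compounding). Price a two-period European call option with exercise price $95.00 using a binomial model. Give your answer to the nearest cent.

$1.15

Risk-neutral probability p = (e^0.06 − 0.85)/(1.1 − 0.85) = 0.2118/0.2500 = 0.8473
Terminal stock prices: S_uu = 96.8, S_ud = 74.8, S_dd = 57.8
Terminal payoffs (S − K): max(1.8, 0) = 1.8, max(-20.2, 0) = 0, max(-37.2, 0) = 0
Node u (S = 88): V_u = e^(−0.06)·[0.8473·1.8000 + 0.1527·0.0000] = 1.4364
Node d (S = 68): V_d = e^(−0.06)·[0.8473·0.0000 + 0.1527·0.0000] = 0.0000
Node 0 (S = 80): V_0 = e^(−0.06)·[0.8473·1.4364 + 0.1527·0.0000] = 1.1462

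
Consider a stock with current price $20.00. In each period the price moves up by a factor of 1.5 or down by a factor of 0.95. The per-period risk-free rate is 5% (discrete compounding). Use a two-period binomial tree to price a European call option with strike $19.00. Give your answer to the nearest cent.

$3.34

Risk-neutral probability p = (1 + 0.05 − 0.95)/(1.5 − 0.95) = 0.1000/0.5500 = 0.1818
Terminal stock prices: S_uu = 45, S_ud = 28.5, S_dd = 18.05
Terminal payoffs (S − K): max(26, 0) = 26, max(9.5, 0) = 9.5, max(-0.95, 0) = 0
Node u (S = 30): V_u = 1/1.05·[0.1818·26.0000 + 0.8182·9.5000] = 11.9048
Node d (S = 19): V_d = 1/1.05·[0.1818·9.5000 + 0.8182·0.0000] = 1.6450
Node 0 (S = 20): V_0 = 1/1.05·[0.1818·11.9048 + 0.8182·1.6450] = 3.3433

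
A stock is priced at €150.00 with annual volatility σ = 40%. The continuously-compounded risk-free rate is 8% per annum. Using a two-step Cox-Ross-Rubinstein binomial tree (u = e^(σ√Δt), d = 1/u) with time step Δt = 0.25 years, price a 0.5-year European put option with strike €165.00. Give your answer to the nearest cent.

CRR parameters: u = e^(σ√Δt) = e^(0.4·√0.25) = 1.2214, d = 1/u = 0.8187
Per-period rate: rΔt = 0.08·0.25 = 0.02, so R = e^0.02 = 1.0202
Risk-neutral probability p = (e^0.02 − 0.8187)/(1.2214 − 0.8187) = 0.2015/0.4027 = 0.5003
Terminal stock prices: S_uu = 223.8, S_ud = 150, S_dd = 100.5
Terminal payoffs (K − S): max(-58.77, 0) = 0, max(15, 0) = 15, max(64.45, 0) = 64.45
Node u (S = 183.2): V_u = e^(−0.02)·[0.5003·0.0000 + 0.4997·15.0000] = 7.3466
Node d (S = 122.8): V_d = e^(−0.02)·[0.5003·15.0000 + 0.4997·64.4520] = 38.9232
Node 0 (S = 150): V_0 = e^(−0.02)·[0.5003·7.3466 + 0.4997·38.9232] = 22.6664

€22.67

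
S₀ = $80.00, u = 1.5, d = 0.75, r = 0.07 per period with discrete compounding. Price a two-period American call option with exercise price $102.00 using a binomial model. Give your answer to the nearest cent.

$12.40

Risk-neutral probability p = (1 + 0.07 − 0.75)/(1.5 − 0.75) = 0.3200/0.7500 = 0.4267
Terminal stock prices: S_uu = 180, S_ud = 90, S_dd = 45
Terminal payoffs (S − K): max(78, 0) = 78, max(-12, 0) = 0, max(-57, 0) = 0
Node u (S = 120): continuation = 1/1.07·[0.4267·78.0000 + 0.5733·0.0000] = 31.1028; exercise value = 18.0000 ≤ continuation, so V_u = 31.1028
Node d (S = 60): continuation = 1/1.07·[0.4267·0.0000 + 0.5733·0.0000] = 0.0000; exercise value = 0.0000 ≤ continuation, so V_d = 0.0000
Node 0 (S = 80): continuation = 1/1.07·[0.4267·31.1028 + 0.5733·0.0000] = 12.4024; exercise value = 0.0000 ≤ continuation, so V_0 = 12.4024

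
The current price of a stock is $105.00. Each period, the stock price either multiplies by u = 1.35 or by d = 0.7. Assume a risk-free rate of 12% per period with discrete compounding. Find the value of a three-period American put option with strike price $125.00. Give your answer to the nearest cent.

$20.97

Risk-neutral probability p = (1 + 0.12 − 0.7)/(1.35 − 0.7) = 0.4200/0.6500 = 0.6462
Terminal stock prices: S_uuu = 258.3, S_uud = 134, S_udd = 69.46, S_ddd = 36.01
Terminal payoffs (K − S): max(-133.3, 0) = 0, max(-8.954, 0) = 0, max(55.54, 0) = 55.54, max(88.99, 0) = 88.99
Node uu (S = 191.4): continuation = 1/1.12·[0.6462·0.0000 + 0.3538·0.0000] = 0.0000; exercise value = 0.0000 ≤ continuation, so V_uu = 0.0000
Node ud (S = 99.22): continuation = 1/1.12·[0.6462·0.0000 + 0.3538·55.5425] = 17.5478; exercise value = 25.7750 > continuation, so V_ud = 25.7750 (exercise)
Node dd (S = 51.45): continuation = 1/1.12·[0.6462·55.5425 + 0.3538·88.9850] = 60.1571; exercise value = 73.5500 > continuation, so V_dd = 73.5500 (exercise)
Node u (S = 141.8): continuation = 1/1.12·[0.6462·0.0000 + 0.3538·25.7750] = 8.1432; exercise value = 0.0000 ≤ continuation, so V_u = 8.1432
Node d (S = 73.5): continuation = 1/1.12·[0.6462·25.7750 + 0.3538·73.5500] = 38.1071; exercise value = 51.5000 > continuation, so V_d = 51.5000 (exercise)
Node 0 (S = 105): continuation = 1/1.12·[0.6462·8.1432 + 0.3538·51.5000] = 20.9686; exercise value = 20.0000 ≤ continuation, so V_0 = 20.9686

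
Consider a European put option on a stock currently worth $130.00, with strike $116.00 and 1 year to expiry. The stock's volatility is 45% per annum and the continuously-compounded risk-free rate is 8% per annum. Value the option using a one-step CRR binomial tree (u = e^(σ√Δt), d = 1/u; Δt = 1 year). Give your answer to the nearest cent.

CRR parameters: u = e^(σ√Δt) = e^(0.45·√1) = 1.5683, d = 1/u = 0.6376
Per-period rate: rΔt = 0.08·1 = 0.08, so R = e^0.08 = 1.0833
Risk-neutral probability p = (e^0.08 − 0.6376)/(1.5683 − 0.6376) = 0.4457/0.9307 = 0.4789
Terminal stock prices: S_u = 203.9, S_d = 82.89
Terminal payoffs (K − S): max(-87.88, 0) = 0, max(33.11, 0) = 33.11
Node 0 (S = 130): V_0 = e^(−0.08)·[0.4789·0.0000 + 0.5211·33.1083] = 15.9278

$15.93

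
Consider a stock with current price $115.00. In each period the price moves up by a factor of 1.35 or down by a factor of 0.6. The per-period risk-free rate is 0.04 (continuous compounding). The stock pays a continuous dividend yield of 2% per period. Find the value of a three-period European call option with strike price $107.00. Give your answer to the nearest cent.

$34.33

Per-period risk-free factor R = e^0.04 = 1.0408; dividend-adjusted growth = e^(0.04−0.02) = 1.0202.
Risk-neutral probability p = (1.0202 − 0.6)/(1.35 − 0.6) = 0.4202/0.7500 = 0.5603
Terminal stock prices: S_uuu = 282.9, S_uud = 125.8, S_udd = 55.89, S_ddd = 24.84
Terminal payoffs (S − K): max(175.9, 0) = 175.9, max(18.75, 0) = 18.75, max(-51.11, 0) = 0, max(-82.16, 0) = 0
Node uu (S = 209.6): V_uu = e^(−0.04)·[0.5603·175.9431 + 0.4397·18.7525] = 102.6329
Node ud (S = 93.15): V_ud = e^(−0.04)·[0.5603·18.7525 + 0.4397·0.0000] = 10.0945
Node dd (S = 41.4): V_dd = e^(−0.04)·[0.5603·0.0000 + 0.4397·0.0000] = 0.0000
Node u (S = 155.2): V_u = e^(−0.04)·[0.5603·102.6329 + 0.4397·10.0945] = 59.5121
Node d (S = 69): V_d = e^(−0.04)·[0.5603·10.0945 + 0.4397·0.0000] = 5.4339
Node 0 (S = 115): V_0 = e^(−0.04)·[0.5603·59.5121 + 0.4397·5.4339] = 34.3311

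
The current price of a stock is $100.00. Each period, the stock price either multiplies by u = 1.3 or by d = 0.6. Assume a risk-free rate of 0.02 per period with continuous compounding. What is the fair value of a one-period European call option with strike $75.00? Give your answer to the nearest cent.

$32.36

Risk-neutral probability p = (e^0.02 − 0.6)/(1.3 − 0.6) = 0.4202/0.7000 = 0.6003
Terminal stock prices: S_u = 130, S_d = 60
Terminal payoffs (S − K): max(55, 0) = 55, max(-15, 0) = 0
Node 0 (S = 100): V_0 = e^(−0.02)·[0.6003·55.0000 + 0.3997·0.0000] = 32.3621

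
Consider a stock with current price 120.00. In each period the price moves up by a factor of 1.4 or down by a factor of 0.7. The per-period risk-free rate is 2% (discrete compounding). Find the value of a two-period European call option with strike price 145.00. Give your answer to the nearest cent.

Risk-neutral probability p = (1 + 0.02 − 0.7)/(1.4 − 0.7) = 0.3200/0.7000 = 0.4571
Terminal stock prices: S_uu = 235.2, S_ud = 117.6, S_dd = 58.8
Terminal payoffs (S − K): max(90.2, 0) = 90.2, max(-27.4, 0) = 0, max(-86.2, 0) = 0
Node u (S = 168): V_u = 1/1.02·[0.4571·90.2000 + 0.5429·0.0000] = 40.4258
Node d (S = 84): V_d = 1/1.02·[0.4571·0.0000 + 0.5429·0.0000] = 0.0000
Node 0 (S = 120): V_0 = 1/1.02·[0.4571·40.4258 + 0.5429·0.0000] = 18.1180

18.12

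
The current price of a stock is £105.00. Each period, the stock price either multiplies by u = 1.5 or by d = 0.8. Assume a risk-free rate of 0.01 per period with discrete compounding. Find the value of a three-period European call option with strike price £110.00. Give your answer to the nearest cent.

Risk-neutral probability p = (1 + 0.01 − 0.8)/(1.5 − 0.8) = 0.2100/0.7000 = 0.3000
Terminal stock prices: S_uuu = 354.4, S_uud = 189, S_udd = 100.8, S_ddd = 53.76
Terminal payoffs (S − K): max(244.4, 0) = 244.4, max(79, 0) = 79, max(-9.2, 0) = 0, max(-56.24, 0) = 0
Node uu (S = 236.2): V_uu = 1/1.01·[0.3000·244.3750 + 0.7000·79.0000] = 127.3391
Node ud (S = 126): V_ud = 1/1.01·[0.3000·79.0000 + 0.7000·0.0000] = 23.4653
Node dd (S = 67.2): V_dd = 1/1.01·[0.3000·0.0000 + 0.7000·0.0000] = 0.0000
Node u (S = 157.5): V_u = 1/1.01·[0.3000·127.3391 + 0.7000·23.4653] = 54.0866
Node d (S = 84): V_d = 1/1.01·[0.3000·23.4653 + 0.7000·0.0000] = 6.9699
Node 0 (S = 105): V_0 = 1/1.01·[0.3000·54.0866 + 0.7000·6.9699] = 20.8960

£20.90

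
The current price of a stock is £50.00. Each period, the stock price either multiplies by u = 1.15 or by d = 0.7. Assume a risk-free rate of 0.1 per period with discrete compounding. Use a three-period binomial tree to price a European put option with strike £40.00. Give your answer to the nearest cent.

Risk-neutral probability p = (1 + 0.1 − 0.7)/(1.15 − 0.7) = 0.4000/0.4500 = 0.8889
Terminal stock prices: S_uuu = 76.04, S_uud = 46.29, S_udd = 28.17, S_ddd = 17.15
Terminal payoffs (K − S): max(-36.04, 0) = 0, max(-6.287, 0) = 0, max(11.83, 0) = 11.83, max(22.85, 0) = 22.85
Node uu (S = 66.12): V_uu = 1/1.1·[0.8889·0.0000 + 0.1111·0.0000] = 0.0000
Node ud (S = 40.25): V_ud = 1/1.1·[0.8889·0.0000 + 0.1111·11.8250] = 1.1944
Node dd (S = 24.5): V_dd = 1/1.1·[0.8889·11.8250 + 0.1111·22.8500] = 11.8636
Node u (S = 57.5): V_u = 1/1.1·[0.8889·0.0000 + 0.1111·1.1944] = 0.1207
Node d (S = 35): V_d = 1/1.1·[0.8889·1.1944 + 0.1111·11.8636] = 2.1636
Node 0 (S = 50): V_0 = 1/1.1·[0.8889·0.1207 + 0.1111·2.1636] = 0.3160

£0.32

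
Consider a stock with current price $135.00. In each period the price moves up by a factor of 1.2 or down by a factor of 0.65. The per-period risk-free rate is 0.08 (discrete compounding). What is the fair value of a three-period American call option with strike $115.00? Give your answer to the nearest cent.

Risk-neutral probability p = (1 + 0.08 − 0.65)/(1.2 − 0.65) = 0.4300/0.5500 = 0.7818
Terminal stock prices: S_uuu = 233.3, S_uud = 126.4, S_udd = 68.45, S_ddd = 37.07
Terminal payoffs (S − K): max(118.3, 0) = 118.3, max(11.36, 0) = 11.36, max(-46.55, 0) = 0, max(-77.93, 0) = 0
Node uu (S = 194.4): continuation = 1/1.08·[0.7818·118.2800 + 0.2182·11.3600] = 87.9185; exercise value = 79.4000 ≤ continuation, so V_uu = 87.9185
Node ud (S = 105.3): continuation = 1/1.08·[0.7818·11.3600 + 0.2182·0.0000] = 8.2236; exercise value = 0.0000 ≤ continuation, so V_ud = 8.2236
Node dd (S = 57.04): continuation = 1/1.08·[0.7818·0.0000 + 0.2182·0.0000] = 0.0000; exercise value = 0.0000 ≤ continuation, so V_dd = 0.0000
Node u (S = 162): continuation = 1/1.08·[0.7818·87.9185 + 0.2182·8.2236] = 65.3060; exercise value = 47.0000 ≤ continuation, so V_u = 65.3060
Node d (S = 87.75): continuation = 1/1.08·[0.7818·8.2236 + 0.2182·0.0000] = 5.9531; exercise value = 0.0000 ≤ continuation, so V_d = 5.9531
Node 0 (S = 135): continuation = 1/1.08·[0.7818·65.3060 + 0.2182·5.9531] = 48.4781; exercise value = 20.0000 ≤ continuation, so V_0 = 48.4781

$48.48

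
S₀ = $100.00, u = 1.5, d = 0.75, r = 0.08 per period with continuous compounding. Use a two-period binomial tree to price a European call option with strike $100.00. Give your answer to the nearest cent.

$26.29

Risk-neutral probability p = (e^0.08 − 0.75)/(1.5 − 0.75) = 0.3333/0.7500 = 0.4444
Terminal stock prices: S_uu = 225, S_ud = 112.5, S_dd = 56.25
Terminal payoffs (S − K): max(125, 0) = 125, max(12.5, 0) = 12.5, max(-43.75, 0) = 0
Node u (S = 150): V_u = e^(−0.08)·[0.4444·125.0000 + 0.5556·12.5000] = 57.6884
Node d (S = 75): V_d = e^(−0.08)·[0.4444·12.5000 + 0.5556·0.0000] = 5.1277
Node 0 (S = 100): V_0 = e^(−0.08)·[0.4444·57.6884 + 0.5556·5.1277] = 26.2947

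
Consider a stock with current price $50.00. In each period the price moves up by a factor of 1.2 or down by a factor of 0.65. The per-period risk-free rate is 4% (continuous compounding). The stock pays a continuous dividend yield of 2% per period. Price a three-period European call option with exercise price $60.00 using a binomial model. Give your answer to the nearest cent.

Per-period risk-free factor R = e^0.04 = 1.0408; dividend-adjusted growth = e^(0.04−0.02) = 1.0202.
Risk-neutral probability p = (1.0202 − 0.65)/(1.2 − 0.65) = 0.3702/0.5500 = 0.6731
Terminal stock prices: S_uuu = 86.4, S_uud = 46.8, S_udd = 25.35, S_ddd = 13.73
Terminal payoffs (S − K): max(26.4, 0) = 26.4, max(-13.2, 0) = 0, max(-34.65, 0) = 0, max(-46.27, 0) = 0
Node uu (S = 72): V_uu = e^(−0.04)·[0.6731·26.4000 + 0.3269·0.0000] = 17.0729
Node ud (S = 39): V_ud = e^(−0.04)·[0.6731·0.0000 + 0.3269·0.0000] = 0.0000
Node dd (S = 21.13): V_dd = e^(−0.04)·[0.6731·0.0000 + 0.3269·0.0000] = 0.0000
Node u (S = 60): V_u = e^(−0.04)·[0.6731·17.0729 + 0.3269·0.0000] = 11.0411
Node d (S = 32.5): V_d = e^(−0.04)·[0.6731·0.0000 + 0.3269·0.0000] = 0.0000
Node 0 (S = 50): V_0 = e^(−0.04)·[0.6731·11.0411 + 0.3269·0.0000] = 7.1403

$7.14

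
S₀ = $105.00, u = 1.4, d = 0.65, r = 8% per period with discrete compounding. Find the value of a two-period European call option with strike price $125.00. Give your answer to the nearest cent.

$22.77

Risk-neutral probability p = (1 + 0.08 − 0.65)/(1.4 − 0.65) = 0.4300/0.7500 = 0.5733
Terminal stock prices: S_uu = 205.8, S_ud = 95.55, S_dd = 44.36
Terminal payoffs (S − K): max(80.8, 0) = 80.8, max(-29.45, 0) = 0, max(-80.64, 0) = 0
Node u (S = 147): V_u = 1/1.08·[0.5733·80.8000 + 0.4267·0.0000] = 42.8938
Node d (S = 68.25): V_d = 1/1.08·[0.5733·0.0000 + 0.4267·0.0000] = 0.0000
Node 0 (S = 105): V_0 = 1/1.08·[0.5733·42.8938 + 0.4267·0.0000] = 22.7708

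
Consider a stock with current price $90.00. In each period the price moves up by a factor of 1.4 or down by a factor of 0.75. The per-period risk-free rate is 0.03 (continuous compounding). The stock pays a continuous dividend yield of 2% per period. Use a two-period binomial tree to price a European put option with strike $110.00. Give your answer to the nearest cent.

Per-period risk-free factor R = e^0.03 = 1.0305; dividend-adjusted growth = e^(0.03−0.02) = 1.0101.
Risk-neutral probability p = (1.0101 − 0.75)/(1.4 − 0.75) = 0.2601/0.6500 = 0.4001
Terminal stock prices: S_uu = 176.4, S_ud = 94.5, S_dd = 50.62
Terminal payoffs (K − S): max(-66.4, 0) = 0, max(15.5, 0) = 15.5, max(59.38, 0) = 59.38
Node u (S = 126): V_u = e^(−0.03)·[0.4001·0.0000 + 0.5999·15.5000] = 9.0240
Node d (S = 67.5): V_d = e^(−0.03)·[0.4001·15.5000 + 0.5999·59.3750] = 40.5856
Node 0 (S = 90): V_0 = e^(−0.03)·[0.4001·9.0240 + 0.5999·40.5856] = 27.1322

$27.13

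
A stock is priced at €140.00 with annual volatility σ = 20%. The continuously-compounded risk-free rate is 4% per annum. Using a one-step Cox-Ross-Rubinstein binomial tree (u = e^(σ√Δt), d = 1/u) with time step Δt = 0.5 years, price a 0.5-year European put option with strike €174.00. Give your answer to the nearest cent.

€30.55

CRR parameters: u = e^(σ√Δt) = e^(0.2·√0.5) = 1.1519, d = 1/u = 0.8681
Per-period rate: rΔt = 0.04·0.5 = 0.02, so R = e^0.02 = 1.0202
Risk-neutral probability p = (e^0.02 − 0.8681)/(1.1519 − 0.8681) = 0.1521/0.2838 = 0.5359
Terminal stock prices: S_u = 161.3, S_d = 121.5
Terminal payoffs (K − S): max(12.73, 0) = 12.73, max(52.46, 0) = 52.46
Node 0 (S = 140): V_0 = e^(−0.02)·[0.5359·12.7326 + 0.4641·52.4627] = 30.5546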